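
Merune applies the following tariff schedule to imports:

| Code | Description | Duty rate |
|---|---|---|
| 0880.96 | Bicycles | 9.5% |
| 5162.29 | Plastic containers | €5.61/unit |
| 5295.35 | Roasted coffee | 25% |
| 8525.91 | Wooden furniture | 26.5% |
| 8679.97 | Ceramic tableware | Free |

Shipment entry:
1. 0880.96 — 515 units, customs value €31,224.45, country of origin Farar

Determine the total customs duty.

Line 1 (0880.96, Farar, 515 units, €31,224.45):
Base rate for 0880.96 is 9.5%.
Duty = €31,224.45 × 9.5% = €2,966.32.

€2,966.32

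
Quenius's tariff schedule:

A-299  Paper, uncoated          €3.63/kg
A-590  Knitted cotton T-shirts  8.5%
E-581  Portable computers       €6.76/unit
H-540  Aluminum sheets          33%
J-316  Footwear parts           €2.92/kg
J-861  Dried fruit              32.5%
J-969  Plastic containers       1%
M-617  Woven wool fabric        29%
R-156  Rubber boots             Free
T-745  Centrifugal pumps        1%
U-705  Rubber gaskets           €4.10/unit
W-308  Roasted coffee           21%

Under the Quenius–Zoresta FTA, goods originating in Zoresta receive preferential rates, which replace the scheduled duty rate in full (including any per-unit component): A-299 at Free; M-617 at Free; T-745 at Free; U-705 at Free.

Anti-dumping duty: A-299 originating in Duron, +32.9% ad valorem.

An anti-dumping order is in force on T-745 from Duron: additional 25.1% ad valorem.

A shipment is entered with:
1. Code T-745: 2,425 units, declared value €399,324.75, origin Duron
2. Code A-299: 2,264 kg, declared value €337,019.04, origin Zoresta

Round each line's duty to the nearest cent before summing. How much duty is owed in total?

€104,223.76

Line 1 (T-745, Duron, 2,425 units, €399,324.75):
Base rate for T-745 is 1%.
T-745 has an FTA preferential rate, but origin Duron is not Zoresta; base rate stands.
Additional duty on T-745 from Duron: +25.1%. Applied ad valorem rate: 1% + 25.1% = 26.1%.
Duty = €399,324.75 × 26.1% = €104,223.76.
Line 2 (A-299, Zoresta, 2,264 kg, €337,019.04):
Base rate for A-299 is €3.63/kg.
Origin Zoresta qualifies under the Quenius–Zoresta agreement and A-299 is covered: preferential rate Free applies instead.
The additional-duty order on A-299 targets Duron, not Zoresta; it does not apply.
Duty = €337,019.04 × 0% = €0.00.
Total = €104,223.76 + €0.00 = €104,223.76.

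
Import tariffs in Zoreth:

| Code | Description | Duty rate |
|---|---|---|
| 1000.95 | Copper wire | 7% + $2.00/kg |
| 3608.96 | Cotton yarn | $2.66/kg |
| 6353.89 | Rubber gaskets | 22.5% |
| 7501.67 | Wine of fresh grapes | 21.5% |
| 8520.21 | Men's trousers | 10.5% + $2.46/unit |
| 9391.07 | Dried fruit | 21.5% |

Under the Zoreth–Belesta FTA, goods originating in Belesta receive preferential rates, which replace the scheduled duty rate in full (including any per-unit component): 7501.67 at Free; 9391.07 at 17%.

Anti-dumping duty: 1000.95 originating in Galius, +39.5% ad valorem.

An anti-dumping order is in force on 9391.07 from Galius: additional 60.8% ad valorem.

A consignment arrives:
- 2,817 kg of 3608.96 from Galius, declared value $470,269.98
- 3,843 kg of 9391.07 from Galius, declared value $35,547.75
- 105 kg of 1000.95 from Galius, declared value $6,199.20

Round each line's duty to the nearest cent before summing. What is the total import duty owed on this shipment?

$39,841.65

Line 1 (3608.96, Galius, 2,817 kg, $470,269.98):
Base rate for 3608.96 is $2.66/kg.
Duty = 2,817 × $2.66 = $7,493.22.
Line 2 (9391.07, Galius, 3,843 kg, $35,547.75):
Base rate for 9391.07 is 21.5%.
9391.07 has an FTA preferential rate, but origin Galius is not Belesta; base rate stands.
Additional duty on 9391.07 from Galius: +60.8%. Applied ad valorem rate: 21.5% + 60.8% = 82.3%.
Duty = $35,547.75 × 82.3% = $29,255.80.
Line 3 (1000.95, Galius, 105 kg, $6,199.20):
Base rate for 1000.95 is 7% + $2.00/kg.
Additional duty on 1000.95 from Galius: +39.5%. Applied ad valorem rate: 7% + 39.5% = 46.5%.
Duty = $6,199.20 × 46.5% + 105 × $2.00 = $3,092.63.
Total = $7,493.22 + $29,255.80 + $3,092.63 = $39,841.65.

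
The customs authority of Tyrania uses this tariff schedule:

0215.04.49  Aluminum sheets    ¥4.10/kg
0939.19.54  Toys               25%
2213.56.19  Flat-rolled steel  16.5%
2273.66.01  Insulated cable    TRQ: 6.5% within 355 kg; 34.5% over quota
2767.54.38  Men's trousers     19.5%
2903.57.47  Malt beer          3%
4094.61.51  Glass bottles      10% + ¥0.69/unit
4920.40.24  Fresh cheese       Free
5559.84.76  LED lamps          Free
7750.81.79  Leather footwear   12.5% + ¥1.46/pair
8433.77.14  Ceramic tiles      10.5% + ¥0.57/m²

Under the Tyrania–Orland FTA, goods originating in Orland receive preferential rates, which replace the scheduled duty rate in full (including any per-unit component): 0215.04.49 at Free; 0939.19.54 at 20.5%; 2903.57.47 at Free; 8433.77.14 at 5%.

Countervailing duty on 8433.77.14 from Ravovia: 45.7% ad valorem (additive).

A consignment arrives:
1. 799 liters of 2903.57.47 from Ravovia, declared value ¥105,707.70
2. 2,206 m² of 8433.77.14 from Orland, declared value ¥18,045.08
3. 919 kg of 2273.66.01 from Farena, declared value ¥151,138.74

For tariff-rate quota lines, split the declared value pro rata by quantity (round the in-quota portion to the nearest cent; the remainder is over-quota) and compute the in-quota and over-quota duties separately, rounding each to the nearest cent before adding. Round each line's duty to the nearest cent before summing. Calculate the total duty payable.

Line 1 (2903.57.47, Ravovia, 799 liters, ¥105,707.70):
Base rate for 2903.57.47 is 3%.
2903.57.47 has an FTA preferential rate, but origin Ravovia is not Orland; base rate stands.
Duty = ¥105,707.70 × 3% = ¥3,171.23.
Line 2 (8433.77.14, Orland, 2,206 m², ¥18,045.08):
Base rate for 8433.77.14 is 10.5% + ¥0.57/m².
Origin Orland qualifies under the Tyrania–Orland agreement and 8433.77.14 is covered: preferential rate 5% applies instead.
The additional-duty order on 8433.77.14 targets Ravovia, not Orland; it does not apply.
Duty = ¥18,045.08 × 5% = ¥902.25.
Line 3 (2273.66.01, Farena, 919 kg, ¥151,138.74):
Code 2273.66.01 is under a tariff-rate quota (threshold 355 kg). In-quota: 355 kg at 6.5%; over-quota: 564 kg at 34.5%.
Pro-rata value split: in-quota = ¥151,138.74 × 355/919 = ¥58,383.30; over-quota = ¥151,138.74 − ¥58,383.30 = ¥92,755.44.
In-quota duty = ¥58,383.30 × 6.5% = ¥3,794.91. Over-quota duty = ¥92,755.44 × 34.5% = ¥32,000.63.
Line duty = ¥3,794.91 + ¥32,000.63 = ¥35,795.54.
Total = ¥3,171.23 + ¥902.25 + ¥35,795.54 = ¥39,869.02.

¥39,869.02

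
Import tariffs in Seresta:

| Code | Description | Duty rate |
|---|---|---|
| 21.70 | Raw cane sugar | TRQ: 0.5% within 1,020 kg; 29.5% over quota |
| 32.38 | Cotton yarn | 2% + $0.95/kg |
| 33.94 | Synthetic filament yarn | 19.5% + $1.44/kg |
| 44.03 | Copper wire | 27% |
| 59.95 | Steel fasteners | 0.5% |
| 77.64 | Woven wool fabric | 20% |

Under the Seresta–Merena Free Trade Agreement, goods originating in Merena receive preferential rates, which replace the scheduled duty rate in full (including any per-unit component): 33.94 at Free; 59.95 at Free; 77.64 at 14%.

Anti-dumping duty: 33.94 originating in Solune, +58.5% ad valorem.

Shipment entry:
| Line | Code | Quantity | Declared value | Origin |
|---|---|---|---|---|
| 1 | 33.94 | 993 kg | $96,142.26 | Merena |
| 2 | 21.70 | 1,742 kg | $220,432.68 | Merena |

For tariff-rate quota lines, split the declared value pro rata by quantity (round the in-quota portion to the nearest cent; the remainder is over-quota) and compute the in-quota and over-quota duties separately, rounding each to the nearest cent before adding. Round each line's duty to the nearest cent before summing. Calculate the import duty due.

Line 1 (33.94, Merena, 993 kg, $96,142.26):
Base rate for 33.94 is 19.5% + $1.44/kg.
Origin Merena qualifies under the Seresta–Merena agreement and 33.94 is covered: preferential rate Free applies instead.
The additional-duty order on 33.94 targets Solune, not Merena; it does not apply.
Duty = $96,142.26 × 0% = $0.00.
Line 2 (21.70, Merena, 1,742 kg, $220,432.68):
Code 21.70 is under a tariff-rate quota (threshold 1,020 kg). In-quota: 1,020 kg at 0.5%; over-quota: 722 kg at 29.5%.
Pro-rata value split: in-quota = $220,432.68 × 1,020/1,742 = $129,070.80; over-quota = $220,432.68 − $129,070.80 = $91,361.88.
In-quota duty = $129,070.80 × 0.5% = $645.35. Over-quota duty = $91,361.88 × 29.5% = $26,951.75.
Line duty = $645.35 + $26,951.75 = $27,597.10.
Total = $0.00 + $27,597.10 = $27,597.10.

$27,597.10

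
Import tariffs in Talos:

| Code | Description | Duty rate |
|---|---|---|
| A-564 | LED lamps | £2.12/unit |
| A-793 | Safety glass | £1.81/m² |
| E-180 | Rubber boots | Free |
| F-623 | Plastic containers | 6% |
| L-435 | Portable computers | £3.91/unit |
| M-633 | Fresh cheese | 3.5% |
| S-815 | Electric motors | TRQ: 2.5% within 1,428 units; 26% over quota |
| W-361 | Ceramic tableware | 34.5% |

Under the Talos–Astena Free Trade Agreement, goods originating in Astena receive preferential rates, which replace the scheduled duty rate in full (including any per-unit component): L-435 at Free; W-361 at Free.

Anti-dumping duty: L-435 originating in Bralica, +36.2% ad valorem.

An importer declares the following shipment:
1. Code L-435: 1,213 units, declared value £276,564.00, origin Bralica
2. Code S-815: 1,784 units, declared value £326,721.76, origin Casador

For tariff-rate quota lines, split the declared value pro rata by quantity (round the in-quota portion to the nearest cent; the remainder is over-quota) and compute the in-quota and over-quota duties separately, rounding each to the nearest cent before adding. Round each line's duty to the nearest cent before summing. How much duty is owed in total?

£128,348.54

Line 1 (L-435, Bralica, 1,213 units, £276,564.00):
Base rate for L-435 is £3.91/unit.
L-435 has an FTA preferential rate, but origin Bralica is not Astena; base rate stands.
Additional duty on L-435 from Bralica: +36.2% ad valorem. Applied ad valorem rate = 36.2%.
Duty = £276,564.00 × 36.2% + 1,213 × £3.91 = £104,859.00.
Line 2 (S-815, Casador, 1,784 units, £326,721.76):
Code S-815 is under a tariff-rate quota (threshold 1,428 units). In-quota: 1,428 units at 2.5%; over-quota: 356 units at 26%.
Pro-rata value split: in-quota = £326,721.76 × 1,428/1,784 = £261,523.92; over-quota = £326,721.76 − £261,523.92 = £65,197.84.
In-quota duty = £261,523.92 × 2.5% = £6,538.10. Over-quota duty = £65,197.84 × 26% = £16,951.44.
Line duty = £6,538.10 + £16,951.44 = £23,489.54.
Total = £104,859.00 + £23,489.54 = £128,348.54.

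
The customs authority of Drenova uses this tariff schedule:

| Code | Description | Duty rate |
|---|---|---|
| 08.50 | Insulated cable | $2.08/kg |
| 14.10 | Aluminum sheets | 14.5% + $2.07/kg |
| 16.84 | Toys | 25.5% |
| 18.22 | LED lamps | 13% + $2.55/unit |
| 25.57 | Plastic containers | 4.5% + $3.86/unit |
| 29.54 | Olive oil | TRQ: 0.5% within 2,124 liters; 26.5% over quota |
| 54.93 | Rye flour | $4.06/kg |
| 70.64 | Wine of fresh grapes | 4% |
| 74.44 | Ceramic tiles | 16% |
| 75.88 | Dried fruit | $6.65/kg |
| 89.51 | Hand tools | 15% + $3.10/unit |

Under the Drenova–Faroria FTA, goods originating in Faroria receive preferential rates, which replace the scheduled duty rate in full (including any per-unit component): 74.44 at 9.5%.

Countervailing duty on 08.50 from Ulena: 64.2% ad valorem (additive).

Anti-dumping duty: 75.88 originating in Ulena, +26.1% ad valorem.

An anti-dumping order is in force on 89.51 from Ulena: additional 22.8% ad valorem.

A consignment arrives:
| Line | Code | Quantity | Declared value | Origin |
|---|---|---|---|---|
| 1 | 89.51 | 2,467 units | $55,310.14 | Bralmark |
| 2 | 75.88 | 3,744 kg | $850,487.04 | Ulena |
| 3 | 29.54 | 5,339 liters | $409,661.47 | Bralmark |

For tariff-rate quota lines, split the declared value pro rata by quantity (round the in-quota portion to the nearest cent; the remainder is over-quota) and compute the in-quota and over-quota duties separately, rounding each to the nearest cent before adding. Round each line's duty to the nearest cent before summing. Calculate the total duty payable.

$329,005.85

Line 1 (89.51, Bralmark, 2,467 units, $55,310.14):
Base rate for 89.51 is 15% + $3.10/unit.
The additional-duty order on 89.51 targets Ulena, not Bralmark; it does not apply.
Duty = $55,310.14 × 15% + 2,467 × $3.10 = $15,944.22.
Line 2 (75.88, Ulena, 3,744 kg, $850,487.04):
Base rate for 75.88 is $6.65/kg.
Additional duty on 75.88 from Ulena: +26.1% ad valorem. Applied ad valorem rate = 26.1%.
Duty = $850,487.04 × 26.1% + 3,744 × $6.65 = $246,874.72.
Line 3 (29.54, Bralmark, 5,339 liters, $409,661.47):
Code 29.54 is under a tariff-rate quota (threshold 2,124 liters). In-quota: 2,124 liters at 0.5%; over-quota: 3,215 liters at 26.5%.
Pro-rata value split: in-quota = $409,661.47 × 2,124/5,339 = $162,974.52; over-quota = $409,661.47 − $162,974.52 = $246,686.95.
In-quota duty = $162,974.52 × 0.5% = $814.87. Over-quota duty = $246,686.95 × 26.5% = $65,372.04.
Line duty = $814.87 + $65,372.04 = $66,186.91.
Total = $15,944.22 + $246,874.72 + $66,186.91 = $329,005.85.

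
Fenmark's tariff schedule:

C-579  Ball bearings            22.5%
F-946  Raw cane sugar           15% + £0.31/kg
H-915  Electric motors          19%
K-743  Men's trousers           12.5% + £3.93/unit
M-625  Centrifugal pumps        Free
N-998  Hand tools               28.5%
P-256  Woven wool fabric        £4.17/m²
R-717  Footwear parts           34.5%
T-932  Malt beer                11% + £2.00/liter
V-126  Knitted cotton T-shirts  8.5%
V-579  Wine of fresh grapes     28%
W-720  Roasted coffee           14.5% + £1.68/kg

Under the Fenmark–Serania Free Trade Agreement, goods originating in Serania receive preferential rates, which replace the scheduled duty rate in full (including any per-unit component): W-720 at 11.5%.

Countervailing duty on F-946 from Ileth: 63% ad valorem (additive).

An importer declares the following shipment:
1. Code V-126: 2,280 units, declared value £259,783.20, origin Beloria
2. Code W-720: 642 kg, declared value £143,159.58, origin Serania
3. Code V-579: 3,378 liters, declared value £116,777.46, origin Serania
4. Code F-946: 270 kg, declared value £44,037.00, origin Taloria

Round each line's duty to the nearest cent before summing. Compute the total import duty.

£77,931.86

Line 1 (V-126, Beloria, 2,280 units, £259,783.20):
Base rate for V-126 is 8.5%.
Duty = £259,783.20 × 8.5% = £22,081.57.
Line 2 (W-720, Serania, 642 kg, £143,159.58):
Base rate for W-720 is 14.5% + £1.68/kg.
Origin Serania qualifies under the Fenmark–Serania agreement and W-720 is covered: preferential rate 11.5% applies instead.
Duty = £143,159.58 × 11.5% = £16,463.35.
Line 3 (V-579, Serania, 3,378 liters, £116,777.46):
Base rate for V-579 is 28%.
Origin Serania is the FTA partner but V-579 is not on the preference list; base rate stands.
Duty = £116,777.46 × 28% = £32,697.69.
Line 4 (F-946, Taloria, 270 kg, £44,037.00):
Base rate for F-946 is 15% + £0.31/kg.
The additional-duty order on F-946 targets Ileth, not Taloria; it does not apply.
Duty = £44,037.00 × 15% + 270 × £0.31 = £6,689.25.
Total = £22,081.57 + £16,463.35 + £32,697.69 + £6,689.25 = £77,931.86.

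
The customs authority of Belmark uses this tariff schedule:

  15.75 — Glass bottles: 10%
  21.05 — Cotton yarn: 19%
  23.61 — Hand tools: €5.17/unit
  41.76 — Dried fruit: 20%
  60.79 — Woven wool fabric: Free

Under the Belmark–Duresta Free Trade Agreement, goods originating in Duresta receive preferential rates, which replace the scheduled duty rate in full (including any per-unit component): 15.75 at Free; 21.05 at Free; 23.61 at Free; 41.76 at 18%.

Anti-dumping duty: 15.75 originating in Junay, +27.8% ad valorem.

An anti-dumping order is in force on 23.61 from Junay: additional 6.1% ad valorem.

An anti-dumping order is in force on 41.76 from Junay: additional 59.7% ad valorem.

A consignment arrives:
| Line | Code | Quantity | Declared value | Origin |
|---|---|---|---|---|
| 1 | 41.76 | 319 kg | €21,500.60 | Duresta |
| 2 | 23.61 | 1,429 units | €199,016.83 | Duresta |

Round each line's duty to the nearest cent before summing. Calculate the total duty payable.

€3,870.11

Line 1 (41.76, Duresta, 319 kg, €21,500.60):
Base rate for 41.76 is 20%.
Origin Duresta qualifies under the Belmark–Duresta agreement and 41.76 is covered: preferential rate 18% applies instead.
The additional-duty order on 41.76 targets Junay, not Duresta; it does not apply.
Duty = €21,500.60 × 18% = €3,870.11.
Line 2 (23.61, Duresta, 1,429 units, €199,016.83):
Base rate for 23.61 is €5.17/unit.
Origin Duresta qualifies under the Belmark–Duresta agreement and 23.61 is covered: preferential rate Free applies instead.
The additional-duty order on 23.61 targets Junay, not Duresta; it does not apply.
Duty = €199,016.83 × 0% = €0.00.
Total = €3,870.11 + €0.00 = €3,870.11.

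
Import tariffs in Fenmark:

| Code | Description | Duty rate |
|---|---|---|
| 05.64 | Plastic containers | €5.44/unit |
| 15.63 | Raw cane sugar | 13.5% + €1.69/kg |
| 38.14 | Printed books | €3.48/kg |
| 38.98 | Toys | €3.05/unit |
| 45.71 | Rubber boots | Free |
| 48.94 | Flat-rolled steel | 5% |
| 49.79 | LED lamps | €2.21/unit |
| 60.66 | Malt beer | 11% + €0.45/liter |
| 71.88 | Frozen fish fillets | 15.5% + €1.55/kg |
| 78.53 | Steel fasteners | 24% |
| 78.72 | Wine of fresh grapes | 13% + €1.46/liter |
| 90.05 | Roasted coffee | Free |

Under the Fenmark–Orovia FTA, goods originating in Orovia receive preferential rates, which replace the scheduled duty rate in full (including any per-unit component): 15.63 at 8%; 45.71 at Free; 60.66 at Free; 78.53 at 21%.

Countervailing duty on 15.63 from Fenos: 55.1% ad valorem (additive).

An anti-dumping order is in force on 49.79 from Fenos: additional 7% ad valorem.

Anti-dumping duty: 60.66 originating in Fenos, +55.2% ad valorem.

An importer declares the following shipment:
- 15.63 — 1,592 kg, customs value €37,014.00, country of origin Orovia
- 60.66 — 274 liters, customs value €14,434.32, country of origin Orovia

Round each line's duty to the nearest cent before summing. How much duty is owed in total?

€2,961.12

Line 1 (15.63, Orovia, 1,592 kg, €37,014.00):
Base rate for 15.63 is 13.5% + €1.69/kg.
Origin Orovia qualifies under the Fenmark–Orovia agreement and 15.63 is covered: preferential rate 8% applies instead.
The additional-duty order on 15.63 targets Fenos, not Orovia; it does not apply.
Duty = €37,014.00 × 8% = €2,961.12.
Line 2 (60.66, Orovia, 274 liters, €14,434.32):
Base rate for 60.66 is 11% + €0.45/liter.
Origin Orovia qualifies under the Fenmark–Orovia agreement and 60.66 is covered: preferential rate Free applies instead.
The additional-duty order on 60.66 targets Fenos, not Orovia; it does not apply.
Duty = €14,434.32 × 0% = €0.00.
Total = €2,961.12 + €0.00 = €2,961.12.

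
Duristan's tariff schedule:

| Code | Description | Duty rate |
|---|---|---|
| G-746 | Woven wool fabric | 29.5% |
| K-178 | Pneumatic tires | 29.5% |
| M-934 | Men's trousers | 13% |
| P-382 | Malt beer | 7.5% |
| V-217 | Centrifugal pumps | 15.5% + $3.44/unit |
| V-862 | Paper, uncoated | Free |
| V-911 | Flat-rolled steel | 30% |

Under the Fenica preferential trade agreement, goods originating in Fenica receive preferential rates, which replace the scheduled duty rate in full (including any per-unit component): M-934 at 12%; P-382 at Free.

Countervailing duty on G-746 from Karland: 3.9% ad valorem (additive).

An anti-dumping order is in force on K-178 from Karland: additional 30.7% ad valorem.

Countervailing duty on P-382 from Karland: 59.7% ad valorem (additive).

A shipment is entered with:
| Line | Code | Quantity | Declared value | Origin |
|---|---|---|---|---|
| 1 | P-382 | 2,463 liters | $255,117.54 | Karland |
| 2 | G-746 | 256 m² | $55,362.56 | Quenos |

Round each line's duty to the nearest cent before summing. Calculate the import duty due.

$187,770.95

Line 1 (P-382, Karland, 2,463 liters, $255,117.54):
Base rate for P-382 is 7.5%.
P-382 has an FTA preferential rate, but origin Karland is not Fenica; base rate stands.
Additional duty on P-382 from Karland: +59.7%. Applied ad valorem rate: 7.5% + 59.7% = 67.2%.
Duty = $255,117.54 × 67.2% = $171,438.99.
Line 2 (G-746, Quenos, 256 m², $55,362.56):
Base rate for G-746 is 29.5%.
The additional-duty order on G-746 targets Karland, not Quenos; it does not apply.
Duty = $55,362.56 × 29.5% = $16,331.96.
Total = $171,438.99 + $16,331.96 = $187,770.95.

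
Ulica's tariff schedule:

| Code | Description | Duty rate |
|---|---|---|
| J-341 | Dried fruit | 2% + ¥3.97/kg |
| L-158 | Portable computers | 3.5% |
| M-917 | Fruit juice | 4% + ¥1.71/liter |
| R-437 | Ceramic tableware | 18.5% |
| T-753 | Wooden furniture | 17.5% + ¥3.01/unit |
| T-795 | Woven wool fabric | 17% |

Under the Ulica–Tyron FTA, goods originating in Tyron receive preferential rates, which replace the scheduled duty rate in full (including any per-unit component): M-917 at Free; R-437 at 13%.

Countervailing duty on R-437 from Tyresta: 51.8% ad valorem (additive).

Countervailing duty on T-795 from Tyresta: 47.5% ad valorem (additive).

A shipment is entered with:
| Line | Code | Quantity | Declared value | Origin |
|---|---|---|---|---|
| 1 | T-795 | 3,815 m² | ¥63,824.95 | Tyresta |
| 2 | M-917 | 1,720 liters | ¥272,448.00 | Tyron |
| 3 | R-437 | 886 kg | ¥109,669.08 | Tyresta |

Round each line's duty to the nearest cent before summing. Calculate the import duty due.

¥118,264.45

Line 1 (T-795, Tyresta, 3,815 m², ¥63,824.95):
Base rate for T-795 is 17%.
Additional duty on T-795 from Tyresta: +47.5%. Applied ad valorem rate: 17% + 47.5% = 64.5%.
Duty = ¥63,824.95 × 64.5% = ¥41,167.09.
Line 2 (M-917, Tyron, 1,720 liters, ¥272,448.00):
Base rate for M-917 is 4% + ¥1.71/liter.
Origin Tyron qualifies under the Ulica–Tyron agreement and M-917 is covered: preferential rate Free applies instead.
Duty = ¥272,448.00 × 0% = ¥0.00.
Line 3 (R-437, Tyresta, 886 kg, ¥109,669.08):
Base rate for R-437 is 18.5%.
R-437 has an FTA preferential rate, but origin Tyresta is not Tyron; base rate stands.
Additional duty on R-437 from Tyresta: +51.8%. Applied ad valorem rate: 18.5% + 51.8% = 70.3%.
Duty = ¥109,669.08 × 70.3% = ¥77,097.36.
Total = ¥41,167.09 + ¥0.00 + ¥77,097.36 = ¥118,264.45.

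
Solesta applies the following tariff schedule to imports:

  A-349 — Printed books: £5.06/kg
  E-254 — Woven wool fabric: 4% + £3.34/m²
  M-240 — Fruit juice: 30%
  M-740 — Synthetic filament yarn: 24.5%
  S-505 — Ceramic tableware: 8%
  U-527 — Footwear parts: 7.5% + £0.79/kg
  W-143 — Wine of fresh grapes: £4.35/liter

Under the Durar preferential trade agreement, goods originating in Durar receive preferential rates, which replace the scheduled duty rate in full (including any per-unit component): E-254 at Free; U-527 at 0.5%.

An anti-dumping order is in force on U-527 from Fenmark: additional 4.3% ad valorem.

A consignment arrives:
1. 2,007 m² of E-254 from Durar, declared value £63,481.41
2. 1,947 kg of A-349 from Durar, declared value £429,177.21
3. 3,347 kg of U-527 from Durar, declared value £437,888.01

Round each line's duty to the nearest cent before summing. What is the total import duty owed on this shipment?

Line 1 (E-254, Durar, 2,007 m², £63,481.41):
Base rate for E-254 is 4% + £3.34/m².
Origin Durar qualifies under the Solesta–Durar agreement and E-254 is covered: preferential rate Free applies instead.
Duty = £63,481.41 × 0% = £0.00.
Line 2 (A-349, Durar, 1,947 kg, £429,177.21):
Base rate for A-349 is £5.06/kg.
Origin Durar is the FTA partner but A-349 is not on the preference list; base rate stands.
Duty = 1,947 × £5.06 = £9,851.82.
Line 3 (U-527, Durar, 3,347 kg, £437,888.01):
Base rate for U-527 is 7.5% + £0.79/kg.
Origin Durar qualifies under the Solesta–Durar agreement and U-527 is covered: preferential rate 0.5% applies instead.
The additional-duty order on U-527 targets Fenmark, not Durar; it does not apply.
Duty = £437,888.01 × 0.5% = £2,189.44.
Total = £0.00 + £9,851.82 + £2,189.44 = £12,041.26.

£12,041.26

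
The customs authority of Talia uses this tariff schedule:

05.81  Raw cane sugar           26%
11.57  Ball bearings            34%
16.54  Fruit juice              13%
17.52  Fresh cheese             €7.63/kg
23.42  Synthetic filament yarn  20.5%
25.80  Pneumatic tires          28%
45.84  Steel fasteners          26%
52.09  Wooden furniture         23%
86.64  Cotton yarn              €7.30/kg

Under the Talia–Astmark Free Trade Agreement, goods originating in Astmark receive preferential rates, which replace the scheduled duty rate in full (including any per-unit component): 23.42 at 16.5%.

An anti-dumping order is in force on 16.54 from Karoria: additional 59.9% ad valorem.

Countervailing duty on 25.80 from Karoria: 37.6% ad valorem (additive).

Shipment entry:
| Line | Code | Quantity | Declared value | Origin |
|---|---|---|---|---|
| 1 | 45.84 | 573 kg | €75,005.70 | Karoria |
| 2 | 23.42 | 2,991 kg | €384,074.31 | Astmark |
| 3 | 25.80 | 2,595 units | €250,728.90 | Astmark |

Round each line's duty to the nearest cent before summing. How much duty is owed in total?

€153,077.83

Line 1 (45.84, Karoria, 573 kg, €75,005.70):
Base rate for 45.84 is 26%.
Duty = €75,005.70 × 26% = €19,501.48.
Line 2 (23.42, Astmark, 2,991 kg, €384,074.31):
Base rate for 23.42 is 20.5%.
Origin Astmark qualifies under the Talia–Astmark agreement and 23.42 is covered: preferential rate 16.5% applies instead.
Duty = €384,074.31 × 16.5% = €63,372.26.
Line 3 (25.80, Astmark, 2,595 units, €250,728.90):
Base rate for 25.80 is 28%.
Origin Astmark is the FTA partner but 25.80 is not on the preference list; base rate stands.
The additional-duty order on 25.80 targets Karoria, not Astmark; it does not apply.
Duty = €250,728.90 × 28% = €70,204.09.
Total = €19,501.48 + €63,372.26 + €70,204.09 = €153,077.83.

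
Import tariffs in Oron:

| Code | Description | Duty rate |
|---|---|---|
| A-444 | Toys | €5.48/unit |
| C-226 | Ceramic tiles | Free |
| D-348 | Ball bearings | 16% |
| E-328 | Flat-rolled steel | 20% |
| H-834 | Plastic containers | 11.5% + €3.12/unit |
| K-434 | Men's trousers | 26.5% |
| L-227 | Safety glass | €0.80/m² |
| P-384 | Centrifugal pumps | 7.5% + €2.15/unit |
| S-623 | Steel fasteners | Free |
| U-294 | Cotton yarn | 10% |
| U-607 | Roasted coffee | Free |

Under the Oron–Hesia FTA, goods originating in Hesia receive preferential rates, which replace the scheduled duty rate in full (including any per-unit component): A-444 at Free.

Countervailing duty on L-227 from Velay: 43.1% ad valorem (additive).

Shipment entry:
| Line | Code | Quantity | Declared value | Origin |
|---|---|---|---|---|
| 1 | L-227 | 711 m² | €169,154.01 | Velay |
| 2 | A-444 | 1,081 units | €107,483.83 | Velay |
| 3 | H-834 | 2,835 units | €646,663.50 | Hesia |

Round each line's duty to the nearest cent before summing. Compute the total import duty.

€162,609.56

Line 1 (L-227, Velay, 711 m², €169,154.01):
Base rate for L-227 is €0.80/m².
Additional duty on L-227 from Velay: +43.1% ad valorem. Applied ad valorem rate = 43.1%.
Duty = €169,154.01 × 43.1% + 711 × €0.80 = €73,474.18.
Line 2 (A-444, Velay, 1,081 units, €107,483.83):
Base rate for A-444 is €5.48/unit.
A-444 has an FTA preferential rate, but origin Velay is not Hesia; base rate stands.
Duty = 1,081 × €5.48 = €5,923.88.
Line 3 (H-834, Hesia, 2,835 units, €646,663.50):
Base rate for H-834 is 11.5% + €3.12/unit.
Origin Hesia is the FTA partner but H-834 is not on the preference list; base rate stands.
Duty = €646,663.50 × 11.5% + 2,835 × €3.12 = €83,211.50.
Total = €73,474.18 + €5,923.88 + €83,211.50 = €162,609.56.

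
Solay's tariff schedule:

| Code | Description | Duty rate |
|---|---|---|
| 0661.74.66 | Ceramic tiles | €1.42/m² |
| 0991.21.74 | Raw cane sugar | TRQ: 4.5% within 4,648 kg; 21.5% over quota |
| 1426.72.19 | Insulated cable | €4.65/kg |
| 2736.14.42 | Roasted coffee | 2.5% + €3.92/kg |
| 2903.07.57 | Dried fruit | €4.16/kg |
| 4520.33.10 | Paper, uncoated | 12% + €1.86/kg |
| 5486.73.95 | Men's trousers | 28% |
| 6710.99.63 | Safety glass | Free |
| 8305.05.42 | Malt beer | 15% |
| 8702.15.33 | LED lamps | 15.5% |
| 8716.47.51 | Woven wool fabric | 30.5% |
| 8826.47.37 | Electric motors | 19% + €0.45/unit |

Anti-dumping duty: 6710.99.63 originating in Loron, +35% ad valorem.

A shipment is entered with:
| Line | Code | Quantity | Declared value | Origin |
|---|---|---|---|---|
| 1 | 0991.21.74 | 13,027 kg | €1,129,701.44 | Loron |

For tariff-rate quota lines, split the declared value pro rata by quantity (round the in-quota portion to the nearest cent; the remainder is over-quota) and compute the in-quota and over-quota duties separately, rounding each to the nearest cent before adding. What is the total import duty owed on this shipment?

€174,363.14

Line 1 (0991.21.74, Loron, 13,027 kg, €1,129,701.44):
Code 0991.21.74 is under a tariff-rate quota (threshold 4,648 kg). In-quota: 4,648 kg at 4.5%; over-quota: 8,379 kg at 21.5%.
Pro-rata value split: in-quota = €1,129,701.44 × 4,648/13,027 = €403,074.56; over-quota = €1,129,701.44 − €403,074.56 = €726,626.88.
In-quota duty = €403,074.56 × 4.5% = €18,138.36. Over-quota duty = €726,626.88 × 21.5% = €156,224.78.
Line duty = €18,138.36 + €156,224.78 = €174,363.14.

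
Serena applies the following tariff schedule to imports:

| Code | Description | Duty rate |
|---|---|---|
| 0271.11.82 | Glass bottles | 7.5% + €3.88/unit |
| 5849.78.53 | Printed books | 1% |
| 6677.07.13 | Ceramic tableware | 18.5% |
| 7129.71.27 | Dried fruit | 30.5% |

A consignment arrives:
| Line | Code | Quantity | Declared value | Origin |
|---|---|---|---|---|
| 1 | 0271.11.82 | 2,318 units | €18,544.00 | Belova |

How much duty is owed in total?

€10,384.64

Line 1 (0271.11.82, Belova, 2,318 units, €18,544.00):
Base rate for 0271.11.82 is 7.5% + €3.88/unit.
Duty = €18,544.00 × 7.5% + 2,318 × €3.88 = €10,384.64.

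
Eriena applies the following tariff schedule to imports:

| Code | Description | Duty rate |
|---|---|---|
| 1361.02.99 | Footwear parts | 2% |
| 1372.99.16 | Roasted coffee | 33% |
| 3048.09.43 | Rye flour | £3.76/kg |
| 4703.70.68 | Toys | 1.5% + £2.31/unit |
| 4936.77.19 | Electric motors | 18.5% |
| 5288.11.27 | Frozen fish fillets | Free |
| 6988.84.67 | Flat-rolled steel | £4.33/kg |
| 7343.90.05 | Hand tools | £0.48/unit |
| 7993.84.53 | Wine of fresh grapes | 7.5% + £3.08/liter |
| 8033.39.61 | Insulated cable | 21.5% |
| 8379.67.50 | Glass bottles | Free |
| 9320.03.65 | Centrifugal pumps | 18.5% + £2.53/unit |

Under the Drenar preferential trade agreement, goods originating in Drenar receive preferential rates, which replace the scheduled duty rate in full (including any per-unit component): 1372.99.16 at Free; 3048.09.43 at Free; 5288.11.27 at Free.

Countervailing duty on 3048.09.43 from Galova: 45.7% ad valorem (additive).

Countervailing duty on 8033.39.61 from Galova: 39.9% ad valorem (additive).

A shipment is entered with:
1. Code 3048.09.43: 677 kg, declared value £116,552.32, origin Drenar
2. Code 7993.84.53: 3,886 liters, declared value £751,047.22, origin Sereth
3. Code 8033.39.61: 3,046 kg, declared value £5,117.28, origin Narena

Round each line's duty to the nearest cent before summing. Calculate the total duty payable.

Line 1 (3048.09.43, Drenar, 677 kg, £116,552.32):
Base rate for 3048.09.43 is £3.76/kg.
Origin Drenar qualifies under the Eriena–Drenar agreement and 3048.09.43 is covered: preferential rate Free applies instead.
The additional-duty order on 3048.09.43 targets Galova, not Drenar; it does not apply.
Duty = £116,552.32 × 0% = £0.00.
Line 2 (7993.84.53, Sereth, 3,886 liters, £751,047.22):
Base rate for 7993.84.53 is 7.5% + £3.08/liter.
Duty = £751,047.22 × 7.5% + 3,886 × £3.08 = £68,297.42.
Line 3 (8033.39.61, Narena, 3,046 kg, £5,117.28):
Base rate for 8033.39.61 is 21.5%.
The additional-duty order on 8033.39.61 targets Galova, not Narena; it does not apply.
Duty = £5,117.28 × 21.5% = £1,100.22.
Total = £0.00 + £68,297.42 + £1,100.22 = £69,397.64.

£69,397.64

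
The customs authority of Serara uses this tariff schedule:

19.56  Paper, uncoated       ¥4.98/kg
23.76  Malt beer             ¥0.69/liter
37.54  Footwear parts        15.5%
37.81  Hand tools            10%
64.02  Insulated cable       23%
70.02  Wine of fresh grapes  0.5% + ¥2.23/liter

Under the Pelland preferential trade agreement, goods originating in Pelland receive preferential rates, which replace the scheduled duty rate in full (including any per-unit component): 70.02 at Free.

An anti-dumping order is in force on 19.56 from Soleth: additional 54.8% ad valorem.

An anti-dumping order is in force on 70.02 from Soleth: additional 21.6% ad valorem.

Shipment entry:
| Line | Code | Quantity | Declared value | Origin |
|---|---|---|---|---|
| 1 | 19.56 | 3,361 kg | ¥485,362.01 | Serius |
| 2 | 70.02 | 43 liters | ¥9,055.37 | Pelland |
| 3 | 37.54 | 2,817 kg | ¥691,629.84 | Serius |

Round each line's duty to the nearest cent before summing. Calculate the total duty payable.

Line 1 (19.56, Serius, 3,361 kg, ¥485,362.01):
Base rate for 19.56 is ¥4.98/kg.
The additional-duty order on 19.56 targets Soleth, not Serius; it does not apply.
Duty = 3,361 × ¥4.98 = ¥16,737.78.
Line 2 (70.02, Pelland, 43 liters, ¥9,055.37):
Base rate for 70.02 is 0.5% + ¥2.23/liter.
Origin Pelland qualifies under the Serara–Pelland agreement and 70.02 is covered: preferential rate Free applies instead.
The additional-duty order on 70.02 targets Soleth, not Pelland; it does not apply.
Duty = ¥9,055.37 × 0% = ¥0.00.
Line 3 (37.54, Serius, 2,817 kg, ¥691,629.84):
Base rate for 37.54 is 15.5%.
Duty = ¥691,629.84 × 15.5% = ¥107,202.63.
Total = ¥16,737.78 + ¥0.00 + ¥107,202.63 = ¥123,940.41.

¥123,940.41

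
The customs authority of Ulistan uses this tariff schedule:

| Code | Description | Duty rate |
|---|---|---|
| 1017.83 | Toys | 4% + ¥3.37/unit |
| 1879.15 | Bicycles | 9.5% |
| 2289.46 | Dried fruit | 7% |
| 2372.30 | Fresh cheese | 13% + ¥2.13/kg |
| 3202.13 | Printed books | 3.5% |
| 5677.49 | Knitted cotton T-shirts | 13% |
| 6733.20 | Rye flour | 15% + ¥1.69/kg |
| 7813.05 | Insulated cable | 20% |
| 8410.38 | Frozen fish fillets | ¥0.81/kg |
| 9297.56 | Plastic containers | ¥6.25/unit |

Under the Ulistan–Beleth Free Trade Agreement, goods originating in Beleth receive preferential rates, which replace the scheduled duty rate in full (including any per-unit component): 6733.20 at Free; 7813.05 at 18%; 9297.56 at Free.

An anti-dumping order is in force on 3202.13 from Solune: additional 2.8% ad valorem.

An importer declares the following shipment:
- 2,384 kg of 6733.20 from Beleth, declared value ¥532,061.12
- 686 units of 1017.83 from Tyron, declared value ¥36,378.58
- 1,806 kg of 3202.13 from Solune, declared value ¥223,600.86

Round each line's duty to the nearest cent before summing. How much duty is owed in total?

Line 1 (6733.20, Beleth, 2,384 kg, ¥532,061.12):
Base rate for 6733.20 is 15% + ¥1.69/kg.
Origin Beleth qualifies under the Ulistan–Beleth agreement and 6733.20 is covered: preferential rate Free applies instead.
Duty = ¥532,061.12 × 0% = ¥0.00.
Line 2 (1017.83, Tyron, 686 units, ¥36,378.58):
Base rate for 1017.83 is 4% + ¥3.37/unit.
Duty = ¥36,378.58 × 4% + 686 × ¥3.37 = ¥3,766.96.
Line 3 (3202.13, Solune, 1,806 kg, ¥223,600.86):
Base rate for 3202.13 is 3.5%.
Additional duty on 3202.13 from Solune: +2.8%. Applied ad valorem rate: 3.5% + 2.8% = 6.3%.
Duty = ¥223,600.86 × 6.3% = ¥14,086.85.
Total = ¥0.00 + ¥3,766.96 + ¥14,086.85 = ¥17,853.81.

¥17,853.81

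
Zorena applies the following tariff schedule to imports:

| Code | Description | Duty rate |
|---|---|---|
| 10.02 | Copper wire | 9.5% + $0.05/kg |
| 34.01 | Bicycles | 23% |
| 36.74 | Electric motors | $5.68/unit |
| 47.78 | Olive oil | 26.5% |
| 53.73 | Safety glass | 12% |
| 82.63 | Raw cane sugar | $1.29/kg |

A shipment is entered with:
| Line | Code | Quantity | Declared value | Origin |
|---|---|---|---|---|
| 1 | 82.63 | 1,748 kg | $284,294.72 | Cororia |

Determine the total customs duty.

Line 1 (82.63, Cororia, 1,748 kg, $284,294.72):
Base rate for 82.63 is $1.29/kg.
Duty = 1,748 × $1.29 = $2,254.92.

$2,254.92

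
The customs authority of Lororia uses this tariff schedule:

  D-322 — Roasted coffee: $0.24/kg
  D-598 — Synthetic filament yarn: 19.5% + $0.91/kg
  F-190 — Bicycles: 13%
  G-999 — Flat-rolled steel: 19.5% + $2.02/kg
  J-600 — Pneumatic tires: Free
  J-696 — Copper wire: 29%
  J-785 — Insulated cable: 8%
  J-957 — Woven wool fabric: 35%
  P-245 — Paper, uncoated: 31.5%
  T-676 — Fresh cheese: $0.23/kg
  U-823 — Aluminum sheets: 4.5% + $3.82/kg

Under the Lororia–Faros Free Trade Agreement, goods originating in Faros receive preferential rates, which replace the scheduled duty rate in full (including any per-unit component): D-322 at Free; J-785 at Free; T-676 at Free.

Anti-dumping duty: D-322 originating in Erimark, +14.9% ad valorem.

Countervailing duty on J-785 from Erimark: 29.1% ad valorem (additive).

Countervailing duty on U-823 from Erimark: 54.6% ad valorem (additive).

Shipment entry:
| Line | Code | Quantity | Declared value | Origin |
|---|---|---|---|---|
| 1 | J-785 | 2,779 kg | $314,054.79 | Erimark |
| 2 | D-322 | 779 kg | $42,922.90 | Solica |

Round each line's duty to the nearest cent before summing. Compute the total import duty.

$116,701.29

Line 1 (J-785, Erimark, 2,779 kg, $314,054.79):
Base rate for J-785 is 8%.
J-785 has an FTA preferential rate, but origin Erimark is not Faros; base rate stands.
Additional duty on J-785 from Erimark: +29.1%. Applied ad valorem rate: 8% + 29.1% = 37.1%.
Duty = $314,054.79 × 37.1% = $116,514.33.
Line 2 (D-322, Solica, 779 kg, $42,922.90):
Base rate for D-322 is $0.24/kg.
D-322 has an FTA preferential rate, but origin Solica is not Faros; base rate stands.
The additional-duty order on D-322 targets Erimark, not Solica; it does not apply.
Duty = 779 × $0.24 = $186.96.
Total = $116,514.33 + $186.96 = $116,701.29.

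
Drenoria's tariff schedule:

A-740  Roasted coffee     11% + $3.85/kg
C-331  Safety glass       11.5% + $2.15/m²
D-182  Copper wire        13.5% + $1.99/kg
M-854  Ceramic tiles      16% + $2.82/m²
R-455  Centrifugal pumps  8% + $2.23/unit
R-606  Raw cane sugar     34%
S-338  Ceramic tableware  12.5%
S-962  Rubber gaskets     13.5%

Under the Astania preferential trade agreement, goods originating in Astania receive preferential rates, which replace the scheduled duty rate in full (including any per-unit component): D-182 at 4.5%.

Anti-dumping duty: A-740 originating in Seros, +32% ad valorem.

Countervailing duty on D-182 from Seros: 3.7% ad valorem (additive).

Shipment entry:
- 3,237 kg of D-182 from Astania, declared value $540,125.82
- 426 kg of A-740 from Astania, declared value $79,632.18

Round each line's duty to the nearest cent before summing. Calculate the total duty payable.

$34,705.30

Line 1 (D-182, Astania, 3,237 kg, $540,125.82):
Base rate for D-182 is 13.5% + $1.99/kg.
Origin Astania qualifies under the Drenoria–Astania agreement and D-182 is covered: preferential rate 4.5% applies instead.
The additional-duty order on D-182 targets Seros, not Astania; it does not apply.
Duty = $540,125.82 × 4.5% = $24,305.66.
Line 2 (A-740, Astania, 426 kg, $79,632.18):
Base rate for A-740 is 11% + $3.85/kg.
Origin Astania is the FTA partner but A-740 is not on the preference list; base rate stands.
The additional-duty order on A-740 targets Seros, not Astania; it does not apply.
Duty = $79,632.18 × 11% + 426 × $3.85 = $10,399.64.
Total = $24,305.66 + $10,399.64 = $34,705.30.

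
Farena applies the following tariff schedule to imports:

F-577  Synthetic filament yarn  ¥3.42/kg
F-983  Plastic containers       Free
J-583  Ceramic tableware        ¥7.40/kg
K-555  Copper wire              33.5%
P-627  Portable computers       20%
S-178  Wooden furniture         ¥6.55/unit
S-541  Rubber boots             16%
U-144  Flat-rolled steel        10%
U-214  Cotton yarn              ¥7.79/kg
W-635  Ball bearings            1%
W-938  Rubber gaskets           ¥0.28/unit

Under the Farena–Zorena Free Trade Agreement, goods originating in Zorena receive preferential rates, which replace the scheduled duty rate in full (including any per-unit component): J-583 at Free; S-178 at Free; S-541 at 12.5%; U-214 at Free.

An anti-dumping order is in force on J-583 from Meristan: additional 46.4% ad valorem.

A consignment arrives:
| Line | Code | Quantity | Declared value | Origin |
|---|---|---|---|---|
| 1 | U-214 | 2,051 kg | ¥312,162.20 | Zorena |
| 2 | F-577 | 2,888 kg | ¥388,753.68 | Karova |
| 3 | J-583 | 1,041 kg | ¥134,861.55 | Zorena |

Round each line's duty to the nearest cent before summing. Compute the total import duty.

Line 1 (U-214, Zorena, 2,051 kg, ¥312,162.20):
Base rate for U-214 is ¥7.79/kg.
Origin Zorena qualifies under the Farena–Zorena agreement and U-214 is covered: preferential rate Free applies instead.
Duty = ¥312,162.20 × 0% = ¥0.00.
Line 2 (F-577, Karova, 2,888 kg, ¥388,753.68):
Base rate for F-577 is ¥3.42/kg.
Duty = 2,888 × ¥3.42 = ¥9,876.96.
Line 3 (J-583, Zorena, 1,041 kg, ¥134,861.55):
Base rate for J-583 is ¥7.40/kg.
Origin Zorena qualifies under the Farena–Zorena agreement and J-583 is covered: preferential rate Free applies instead.
The additional-duty order on J-583 targets Meristan, not Zorena; it does not apply.
Duty = ¥134,861.55 × 0% = ¥0.00.
Total = ¥0.00 + ¥9,876.96 + ¥0.00 = ¥9,876.96.

¥9,876.96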